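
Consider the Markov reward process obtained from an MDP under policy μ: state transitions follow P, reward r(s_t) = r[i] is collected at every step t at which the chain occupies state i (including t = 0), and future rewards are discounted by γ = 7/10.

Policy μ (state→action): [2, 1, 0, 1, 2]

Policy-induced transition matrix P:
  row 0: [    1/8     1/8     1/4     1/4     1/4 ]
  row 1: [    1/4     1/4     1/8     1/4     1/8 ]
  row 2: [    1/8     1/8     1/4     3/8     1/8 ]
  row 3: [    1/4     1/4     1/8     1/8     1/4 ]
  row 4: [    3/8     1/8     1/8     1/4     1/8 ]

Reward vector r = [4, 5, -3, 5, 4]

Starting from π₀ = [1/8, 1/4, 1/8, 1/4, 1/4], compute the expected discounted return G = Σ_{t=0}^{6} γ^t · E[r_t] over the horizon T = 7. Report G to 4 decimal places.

G = 10.2936

t=0: π = [0.1250, 0.2500, 0.1250, 0.2500, 0.2500], E[r] = 3.6250, γ^t·E[r] = 3.625000, running G = 3.625000
t=1: π = [0.2500, 0.1875, 0.1563, 0.2344, 0.1719], E[r] = 3.3281, γ^t·E[r] = 2.329688, running G = 5.954688
t=2: π = [0.2207, 0.1777, 0.1758, 0.2402, 0.1855], E[r] = 3.1875, γ^t·E[r] = 1.561875, running G = 7.516563
t=3: π = [0.2236, 0.1772, 0.1746, 0.2419, 0.1826], E[r] = 3.1973, γ^t·E[r] = 1.096662, running G = 8.613225
t=4: π = [0.2231, 0.1774, 0.1748, 0.2416, 0.1832], E[r] = 3.1956, γ^t·E[r] = 0.767253, running G = 9.380478
t=5: π = [0.2232, 0.1774, 0.1747, 0.2416, 0.1831], E[r] = 3.1959, γ^t·E[r] = 0.537139, running G = 9.917617
t=6: π = [0.2231, 0.1774, 0.1747, 0.2416, 0.1831], E[r] = 3.1959, γ^t·E[r] = 0.375989, running G = 10.293605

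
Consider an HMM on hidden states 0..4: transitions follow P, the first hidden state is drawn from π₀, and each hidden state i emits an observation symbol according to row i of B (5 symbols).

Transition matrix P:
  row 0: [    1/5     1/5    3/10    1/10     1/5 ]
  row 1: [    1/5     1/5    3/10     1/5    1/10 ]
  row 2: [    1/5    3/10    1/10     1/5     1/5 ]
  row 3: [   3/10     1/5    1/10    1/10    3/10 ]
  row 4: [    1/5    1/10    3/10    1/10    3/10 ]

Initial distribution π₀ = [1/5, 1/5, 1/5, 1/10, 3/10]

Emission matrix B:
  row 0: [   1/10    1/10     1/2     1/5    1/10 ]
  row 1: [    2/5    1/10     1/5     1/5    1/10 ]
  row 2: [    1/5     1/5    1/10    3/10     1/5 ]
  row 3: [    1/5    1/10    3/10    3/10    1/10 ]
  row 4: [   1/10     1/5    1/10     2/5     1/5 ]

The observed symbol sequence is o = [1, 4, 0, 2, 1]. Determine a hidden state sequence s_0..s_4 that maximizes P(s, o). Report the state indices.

path = [4, 2, 1, 0, 2]

t=0: δ = [2.000e-02, 2.000e-02, 4.000e-02, 1.000e-02, 6.000e-02]  (obs o_0=1)
t=1: δ = [1.200e-03, 1.200e-03, 3.600e-03, 8.000e-04, 3.600e-03]  ψ = [4, 2, 4, 2, 4]  (obs o_1=4)
t=2: δ = [7.200e-05, 4.320e-04, 2.160e-04, 1.440e-04, 1.080e-04]  ψ = [2, 2, 4, 2, 4]  (obs o_2=0)
t=3: δ = [4.320e-05, 1.728e-05, 1.296e-05, 2.592e-05, 4.320e-06]  ψ = [1, 1, 1, 1, 1]  (obs o_3=2)
t=4: δ = [8.640e-07, 8.640e-07, 2.592e-06, 4.320e-07, 1.728e-06]  ψ = [0, 0, 0, 0, 0]  (obs o_4=1)
backtrack: best end state = 2; path = [4, 2, 1, 0, 2]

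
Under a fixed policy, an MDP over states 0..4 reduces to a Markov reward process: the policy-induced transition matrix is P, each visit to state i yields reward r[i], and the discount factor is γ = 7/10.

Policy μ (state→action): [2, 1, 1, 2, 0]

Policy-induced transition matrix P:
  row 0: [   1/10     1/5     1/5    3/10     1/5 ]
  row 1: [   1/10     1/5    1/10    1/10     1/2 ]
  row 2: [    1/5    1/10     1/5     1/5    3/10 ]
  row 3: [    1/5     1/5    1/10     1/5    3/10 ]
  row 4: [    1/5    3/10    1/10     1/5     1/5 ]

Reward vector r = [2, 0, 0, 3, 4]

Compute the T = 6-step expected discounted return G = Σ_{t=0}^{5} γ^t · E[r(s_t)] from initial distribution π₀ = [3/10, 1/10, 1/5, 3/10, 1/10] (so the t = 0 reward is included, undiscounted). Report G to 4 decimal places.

t=0: π = [0.3000, 0.1000, 0.2000, 0.3000, 0.1000], E[r] = 1.9000, γ^t·E[r] = 1.900000, running G = 1.900000
t=1: π = [0.1600, 0.1900, 0.1500, 0.2200, 0.2800], E[r] = 2.1000, γ^t·E[r] = 1.470000, running G = 3.370000
t=2: π = [0.1650, 0.2130, 0.1310, 0.1970, 0.2940], E[r] = 2.0970, γ^t·E[r] = 1.027530, running G = 4.397530
t=3: π = [0.1622, 0.2163, 0.1296, 0.1952, 0.2967], E[r] = 2.0968, γ^t·E[r] = 0.719202, running G = 5.116732
t=4: π = [0.1622, 0.2167, 0.1292, 0.1946, 0.2974], E[r] = 2.0976, γ^t·E[r] = 0.503622, running G = 5.620354
t=5: π = [0.1621, 0.2168, 0.1291, 0.1945, 0.2974], E[r] = 2.0974, γ^t·E[r] = 0.352513, running G = 5.972868

G = 5.9729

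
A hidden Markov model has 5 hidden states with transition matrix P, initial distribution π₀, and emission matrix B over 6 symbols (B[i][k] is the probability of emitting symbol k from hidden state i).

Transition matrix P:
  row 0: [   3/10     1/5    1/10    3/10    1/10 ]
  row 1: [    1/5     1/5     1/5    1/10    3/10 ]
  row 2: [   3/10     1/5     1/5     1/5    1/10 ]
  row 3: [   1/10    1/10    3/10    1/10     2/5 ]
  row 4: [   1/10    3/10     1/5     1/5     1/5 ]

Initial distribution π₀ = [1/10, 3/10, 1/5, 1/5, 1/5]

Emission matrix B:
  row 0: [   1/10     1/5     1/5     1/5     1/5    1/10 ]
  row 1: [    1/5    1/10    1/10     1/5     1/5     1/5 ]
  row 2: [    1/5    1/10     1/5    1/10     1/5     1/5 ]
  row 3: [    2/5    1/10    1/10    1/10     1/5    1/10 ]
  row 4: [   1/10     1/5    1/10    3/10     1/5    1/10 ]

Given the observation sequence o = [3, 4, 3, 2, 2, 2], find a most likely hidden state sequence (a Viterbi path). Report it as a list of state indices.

path = [4, 1, 4, 2, 0, 0]

t=0: δ = [2.000e-02, 6.000e-02, 2.000e-02, 2.000e-02, 6.000e-02]  (obs o_0=3)
t=1: δ = [2.400e-03, 3.600e-03, 2.400e-03, 2.400e-03, 3.600e-03]  ψ = [1, 4, 1, 4, 1]  (obs o_1=4)
t=2: δ = [1.440e-04, 2.160e-04, 7.200e-05, 7.200e-05, 3.240e-04]  ψ = [0, 4, 1, 0, 1]  (obs o_2=3)
t=3: δ = [8.640e-06, 9.720e-06, 1.296e-05, 6.480e-06, 6.480e-06]  ψ = [0, 4, 4, 4, 1]  (obs o_3=2)
t=4: δ = [7.776e-07, 2.592e-07, 5.184e-07, 2.592e-07, 2.916e-07]  ψ = [2, 2, 2, 0, 1]  (obs o_4=2)
t=5: δ = [4.666e-08, 1.555e-08, 2.074e-08, 2.333e-08, 1.037e-08]  ψ = [0, 0, 2, 0, 3]  (obs o_5=2)
backtrack: best end state = 0; path = [4, 1, 4, 2, 0, 0]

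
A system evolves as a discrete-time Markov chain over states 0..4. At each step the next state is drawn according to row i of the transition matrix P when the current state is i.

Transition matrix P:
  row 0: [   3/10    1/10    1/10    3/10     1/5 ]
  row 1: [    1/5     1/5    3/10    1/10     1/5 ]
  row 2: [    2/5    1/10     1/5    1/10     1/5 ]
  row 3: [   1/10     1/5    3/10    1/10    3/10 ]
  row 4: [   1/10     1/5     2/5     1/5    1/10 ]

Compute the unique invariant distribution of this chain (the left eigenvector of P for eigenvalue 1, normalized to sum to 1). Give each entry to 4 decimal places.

π = [0.2368, 0.1516, 0.2476, 0.1671, 0.1970]

Balance equations π_j = Σ_i π_i·P[i][j]:
  π_0 = 3/10·π_0 + 1/5·π_1 + 2/5·π_2 + 1/10·π_3 + 1/10·π_4
  π_1 = 1/10·π_0 + 1/5·π_1 + 1/10·π_2 + 1/5·π_3 + 1/5·π_4
  π_2 = 1/10·π_0 + 3/10·π_1 + 1/5·π_2 + 3/10·π_3 + 2/5·π_4
  π_3 = 3/10·π_0 + 1/10·π_1 + 1/10·π_2 + 1/10·π_3 + 1/5·π_4
  normalize: π_0 + π_1 + π_2 + π_3 + π_4 = 1
Solving the linear system gives exactly π = [2720/11487, 1741/11487, 948/3829, 1919/11487, 2263/11487].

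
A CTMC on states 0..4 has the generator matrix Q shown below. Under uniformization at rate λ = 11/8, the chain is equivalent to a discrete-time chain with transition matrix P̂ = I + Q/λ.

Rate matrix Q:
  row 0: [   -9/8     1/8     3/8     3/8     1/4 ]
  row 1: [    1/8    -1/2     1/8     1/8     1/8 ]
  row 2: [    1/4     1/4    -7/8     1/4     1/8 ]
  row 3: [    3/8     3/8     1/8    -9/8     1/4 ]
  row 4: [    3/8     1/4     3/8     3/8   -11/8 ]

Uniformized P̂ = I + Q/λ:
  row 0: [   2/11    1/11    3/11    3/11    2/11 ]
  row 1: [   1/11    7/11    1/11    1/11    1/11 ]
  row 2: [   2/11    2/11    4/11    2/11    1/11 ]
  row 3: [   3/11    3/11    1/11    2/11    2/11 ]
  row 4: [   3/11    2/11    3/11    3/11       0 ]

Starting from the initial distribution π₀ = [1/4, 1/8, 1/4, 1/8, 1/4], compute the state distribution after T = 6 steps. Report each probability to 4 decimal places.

π = [0.1785, 0.3313, 0.1985, 0.1785, 0.1132]

t=0: π = [0.2500, 0.1250, 0.2500, 0.1250, 0.2500]
t=1: π = [0.2045, 0.2273, 0.2500, 0.2159, 0.1023]
t=2: π = [0.1901, 0.2862, 0.2149, 0.1890, 0.1198]
t=3: π = [0.1839, 0.3118, 0.2059, 0.1840, 0.1145]
t=4: π = [0.1806, 0.3236, 0.2013, 0.1806, 0.1139]
t=5: π = [0.1792, 0.3289, 0.1994, 0.1792, 0.1134]
t=6: π = [0.1785, 0.3313, 0.1985, 0.1785, 0.1132]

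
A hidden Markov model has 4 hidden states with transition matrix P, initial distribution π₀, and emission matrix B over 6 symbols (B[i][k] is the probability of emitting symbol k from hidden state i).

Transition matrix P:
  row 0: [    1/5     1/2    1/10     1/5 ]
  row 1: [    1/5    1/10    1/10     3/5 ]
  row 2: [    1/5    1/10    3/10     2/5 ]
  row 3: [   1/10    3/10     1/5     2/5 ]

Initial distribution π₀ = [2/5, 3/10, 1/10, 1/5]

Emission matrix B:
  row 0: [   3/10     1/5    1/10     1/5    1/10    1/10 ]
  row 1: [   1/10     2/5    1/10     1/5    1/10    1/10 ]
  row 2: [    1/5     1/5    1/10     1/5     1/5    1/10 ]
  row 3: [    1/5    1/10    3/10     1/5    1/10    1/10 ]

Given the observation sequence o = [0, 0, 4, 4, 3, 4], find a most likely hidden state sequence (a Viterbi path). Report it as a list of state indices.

t=0: δ = [1.200e-01, 3.000e-02, 2.000e-02, 4.000e-02]  (obs o_0=0)
t=1: δ = [7.200e-03, 6.000e-03, 2.400e-03, 4.800e-03]  ψ = [0, 0, 0, 0]  (obs o_1=0)
t=2: δ = [1.440e-04, 3.600e-04, 1.920e-04, 3.600e-04]  ψ = [0, 0, 3, 1]  (obs o_2=4)
t=3: δ = [7.200e-06, 1.080e-05, 1.440e-05, 2.160e-05]  ψ = [1, 3, 3, 1]  (obs o_3=4)
t=4: δ = [5.760e-07, 1.296e-06, 8.640e-07, 1.728e-06]  ψ = [2, 3, 2, 3]  (obs o_4=3)
t=5: δ = [2.592e-08, 5.184e-08, 6.912e-08, 7.776e-08]  ψ = [1, 3, 3, 1]  (obs o_5=4)
backtrack: best end state = 3; path = [0, 0, 1, 3, 1, 3]

path = [0, 0, 1, 3, 1, 3]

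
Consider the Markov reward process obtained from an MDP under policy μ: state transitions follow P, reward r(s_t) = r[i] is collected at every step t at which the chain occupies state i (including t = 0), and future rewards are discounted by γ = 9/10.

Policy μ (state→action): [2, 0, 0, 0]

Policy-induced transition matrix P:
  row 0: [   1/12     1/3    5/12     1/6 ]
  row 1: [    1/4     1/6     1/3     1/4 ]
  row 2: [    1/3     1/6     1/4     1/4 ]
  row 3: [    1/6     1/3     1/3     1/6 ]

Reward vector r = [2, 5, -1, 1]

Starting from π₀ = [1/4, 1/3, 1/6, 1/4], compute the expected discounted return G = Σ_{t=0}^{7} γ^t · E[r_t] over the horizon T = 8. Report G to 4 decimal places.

t=0: π = [0.2500, 0.3333, 0.1667, 0.2500], E[r] = 2.2500, γ^t·E[r] = 2.250000, running G = 2.250000
t=1: π = [0.2014, 0.2500, 0.3403, 0.2083], E[r] = 1.5208, γ^t·E[r] = 1.368750, running G = 3.618750
t=2: π = [0.2274, 0.2350, 0.3218, 0.2159], E[r] = 1.5237, γ^t·E[r] = 1.234219, running G = 4.852969
t=3: π = [0.2209, 0.2405, 0.3255, 0.2131], E[r] = 1.5322, γ^t·E[r] = 1.116949, running G = 5.969918
t=4: π = [0.2225, 0.2390, 0.3246, 0.2138], E[r] = 1.5293, γ^t·E[r] = 1.003369, running G = 6.973287
t=5: π = [0.2221, 0.2394, 0.3248, 0.2136], E[r] = 1.5301, γ^t·E[r] = 0.903494, running G = 7.876781
t=6: π = [0.2222, 0.2393, 0.3248, 0.2137], E[r] = 1.5299, γ^t·E[r] = 0.813038, running G = 8.689819
t=7: π = [0.2222, 0.2393, 0.3248, 0.2137], E[r] = 1.5299, γ^t·E[r] = 0.731758, running G = 9.421577

G = 9.4216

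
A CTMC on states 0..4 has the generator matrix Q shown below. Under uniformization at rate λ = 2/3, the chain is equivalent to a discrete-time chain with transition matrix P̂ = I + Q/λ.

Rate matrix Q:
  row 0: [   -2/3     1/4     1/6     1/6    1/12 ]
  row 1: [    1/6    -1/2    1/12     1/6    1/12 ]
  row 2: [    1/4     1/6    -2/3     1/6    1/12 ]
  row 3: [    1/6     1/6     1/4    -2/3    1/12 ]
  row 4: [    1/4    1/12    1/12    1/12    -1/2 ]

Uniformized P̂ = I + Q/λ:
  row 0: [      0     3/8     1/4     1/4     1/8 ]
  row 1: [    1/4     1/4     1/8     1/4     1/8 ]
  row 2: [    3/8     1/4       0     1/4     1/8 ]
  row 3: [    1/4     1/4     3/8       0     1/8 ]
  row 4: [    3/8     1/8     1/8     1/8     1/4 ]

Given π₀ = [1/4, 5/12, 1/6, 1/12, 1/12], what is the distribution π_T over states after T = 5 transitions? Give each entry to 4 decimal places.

t=0: π = [0.2500, 0.4167, 0.1667, 0.0833, 0.0833]
t=1: π = [0.2188, 0.2708, 0.1563, 0.2188, 0.1354]
t=2: π = [0.2318, 0.2604, 0.1875, 0.1784, 0.1419]
t=3: π = [0.2332, 0.2612, 0.1751, 0.1877, 0.1427]
t=4: π = [0.2314, 0.2613, 0.1792, 0.1852, 0.1428]
t=5: π = [0.2324, 0.2611, 0.1778, 0.1858, 0.1429]

π = [0.2324, 0.2611, 0.1778, 0.1858, 0.1429]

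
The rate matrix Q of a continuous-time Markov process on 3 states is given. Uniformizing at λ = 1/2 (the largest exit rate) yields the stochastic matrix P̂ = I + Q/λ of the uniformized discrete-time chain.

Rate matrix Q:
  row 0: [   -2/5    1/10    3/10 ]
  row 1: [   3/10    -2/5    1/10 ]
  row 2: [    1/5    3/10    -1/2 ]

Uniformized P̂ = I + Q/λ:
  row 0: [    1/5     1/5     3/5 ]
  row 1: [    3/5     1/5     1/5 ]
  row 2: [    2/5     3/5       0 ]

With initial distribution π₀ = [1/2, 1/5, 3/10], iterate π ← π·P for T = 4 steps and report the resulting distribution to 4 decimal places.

t=0: π = [0.5000, 0.2000, 0.3000]
t=1: π = [0.3400, 0.3200, 0.3400]
t=2: π = [0.3960, 0.3360, 0.2680]
t=3: π = [0.3880, 0.3072, 0.3048]
t=4: π = [0.3838, 0.3219, 0.2942]

π = [0.3838, 0.3219, 0.2942]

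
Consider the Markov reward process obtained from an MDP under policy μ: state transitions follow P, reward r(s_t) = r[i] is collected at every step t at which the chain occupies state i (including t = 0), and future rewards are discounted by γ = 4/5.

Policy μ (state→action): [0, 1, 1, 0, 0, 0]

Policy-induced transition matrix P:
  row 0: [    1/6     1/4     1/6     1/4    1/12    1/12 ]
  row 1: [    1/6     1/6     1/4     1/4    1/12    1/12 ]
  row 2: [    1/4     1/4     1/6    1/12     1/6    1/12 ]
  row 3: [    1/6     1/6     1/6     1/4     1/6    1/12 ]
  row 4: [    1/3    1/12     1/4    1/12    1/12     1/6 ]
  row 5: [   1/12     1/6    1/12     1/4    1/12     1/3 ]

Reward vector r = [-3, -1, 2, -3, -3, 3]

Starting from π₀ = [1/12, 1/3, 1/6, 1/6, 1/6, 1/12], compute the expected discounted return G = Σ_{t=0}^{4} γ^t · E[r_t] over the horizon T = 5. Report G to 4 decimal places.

G = -3.2751

t=0: π = [0.0833, 0.3333, 0.1667, 0.1667, 0.1667, 0.0833], E[r] = -1.0000, γ^t·E[r] = -1.000000, running G = -1.000000
t=1: π = [0.2014, 0.1736, 0.2014, 0.1944, 0.1111, 0.1181], E[r] = -0.9375, γ^t·E[r] = -0.750000, running G = -1.750000
t=2: π = [0.1921, 0.1910, 0.1806, 0.1979, 0.1163, 0.1221], E[r] = -0.9826, γ^t·E[r] = -0.628889, running G = -2.378889
t=3: π = [0.1909, 0.1880, 0.1821, 0.2005, 0.1149, 0.1236], E[r] = -0.9721, γ^t·E[r] = -0.497728, running G = -2.876617
t=4: π = [0.1907, 0.1882, 0.1816, 0.2005, 0.1152, 0.1238], E[r] = -0.9728, γ^t·E[r] = -0.398464, running G = -3.275081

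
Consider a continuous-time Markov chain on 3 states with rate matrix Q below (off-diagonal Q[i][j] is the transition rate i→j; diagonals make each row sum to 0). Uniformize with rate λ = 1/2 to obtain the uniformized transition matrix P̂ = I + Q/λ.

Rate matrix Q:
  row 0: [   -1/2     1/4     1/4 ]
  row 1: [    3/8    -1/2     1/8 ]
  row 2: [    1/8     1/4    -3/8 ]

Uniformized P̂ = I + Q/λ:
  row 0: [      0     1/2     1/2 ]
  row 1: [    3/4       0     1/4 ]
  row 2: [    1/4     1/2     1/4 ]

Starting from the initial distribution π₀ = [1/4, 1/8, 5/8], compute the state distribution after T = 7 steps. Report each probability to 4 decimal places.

π = [0.3301, 0.3350, 0.3349]

t=0: π = [0.2500, 0.1250, 0.6250]
t=1: π = [0.2500, 0.4375, 0.3125]
t=2: π = [0.4063, 0.2813, 0.3125]
t=3: π = [0.2891, 0.3594, 0.3516]
t=4: π = [0.3574, 0.3203, 0.3223]
t=5: π = [0.3208, 0.3398, 0.3394]
t=6: π = [0.3397, 0.3301, 0.3302]
t=7: π = [0.3301, 0.3350, 0.3349]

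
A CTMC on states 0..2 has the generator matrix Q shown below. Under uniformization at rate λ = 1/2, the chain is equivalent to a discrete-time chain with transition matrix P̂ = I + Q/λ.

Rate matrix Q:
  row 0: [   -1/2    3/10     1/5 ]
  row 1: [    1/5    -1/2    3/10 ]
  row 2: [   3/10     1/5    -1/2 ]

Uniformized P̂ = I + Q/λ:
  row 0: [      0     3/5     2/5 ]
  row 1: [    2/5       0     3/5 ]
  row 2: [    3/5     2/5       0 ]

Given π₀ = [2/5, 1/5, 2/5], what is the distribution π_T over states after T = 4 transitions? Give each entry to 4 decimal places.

π = [0.3258, 0.3309, 0.3434]

t=0: π = [0.4000, 0.2000, 0.4000]
t=1: π = [0.3200, 0.4000, 0.2800]
t=2: π = [0.3280, 0.3040, 0.3680]
t=3: π = [0.3424, 0.3440, 0.3136]
t=4: π = [0.3258, 0.3309, 0.3434]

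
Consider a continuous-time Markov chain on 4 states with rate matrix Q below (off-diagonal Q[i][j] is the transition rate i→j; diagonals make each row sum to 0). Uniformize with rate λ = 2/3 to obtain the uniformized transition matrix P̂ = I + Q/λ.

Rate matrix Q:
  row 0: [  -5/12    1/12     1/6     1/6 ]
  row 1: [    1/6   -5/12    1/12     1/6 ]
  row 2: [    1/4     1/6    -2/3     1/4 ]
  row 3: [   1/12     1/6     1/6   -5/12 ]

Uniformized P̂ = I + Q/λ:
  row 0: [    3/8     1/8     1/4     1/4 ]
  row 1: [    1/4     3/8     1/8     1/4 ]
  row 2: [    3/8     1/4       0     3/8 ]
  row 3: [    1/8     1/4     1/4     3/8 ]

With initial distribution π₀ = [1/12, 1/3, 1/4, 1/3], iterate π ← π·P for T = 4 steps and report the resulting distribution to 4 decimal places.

t=0: π = [0.0833, 0.3333, 0.2500, 0.3333]
t=1: π = [0.2500, 0.2813, 0.1458, 0.3229]
t=2: π = [0.2591, 0.2539, 0.1784, 0.3086]
t=3: π = [0.2661, 0.2493, 0.1737, 0.3109]
t=4: π = [0.2661, 0.2479, 0.1754, 0.3106]

π = [0.2661, 0.2479, 0.1754, 0.3106]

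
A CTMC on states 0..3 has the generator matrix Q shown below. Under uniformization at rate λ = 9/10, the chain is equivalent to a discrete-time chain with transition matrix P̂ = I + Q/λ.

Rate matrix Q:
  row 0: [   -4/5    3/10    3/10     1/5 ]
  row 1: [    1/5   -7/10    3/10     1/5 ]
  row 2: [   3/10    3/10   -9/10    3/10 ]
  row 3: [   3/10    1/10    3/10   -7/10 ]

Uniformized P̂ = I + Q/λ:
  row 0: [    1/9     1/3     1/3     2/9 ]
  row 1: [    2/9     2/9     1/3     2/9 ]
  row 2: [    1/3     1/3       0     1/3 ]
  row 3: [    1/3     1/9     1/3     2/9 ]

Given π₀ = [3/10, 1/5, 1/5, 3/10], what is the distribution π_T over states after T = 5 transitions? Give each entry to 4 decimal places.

t=0: π = [0.3000, 0.2000, 0.2000, 0.3000]
t=1: π = [0.2444, 0.2444, 0.2667, 0.2444]
t=2: π = [0.2519, 0.2519, 0.2444, 0.2519]
t=3: π = [0.2494, 0.2494, 0.2519, 0.2494]
t=4: π = [0.2502, 0.2502, 0.2494, 0.2502]
t=5: π = [0.2499, 0.2499, 0.2502, 0.2499]

π = [0.2499, 0.2499, 0.2502, 0.2499]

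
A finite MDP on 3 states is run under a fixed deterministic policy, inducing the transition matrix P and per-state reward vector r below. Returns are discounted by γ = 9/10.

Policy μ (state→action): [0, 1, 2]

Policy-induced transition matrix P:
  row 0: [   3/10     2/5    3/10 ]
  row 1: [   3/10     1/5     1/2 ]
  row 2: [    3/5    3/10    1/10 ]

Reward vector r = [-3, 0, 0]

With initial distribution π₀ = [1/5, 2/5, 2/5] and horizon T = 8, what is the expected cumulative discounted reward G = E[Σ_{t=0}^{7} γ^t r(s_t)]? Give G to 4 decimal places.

t=0: π = [0.2000, 0.4000, 0.4000], E[r] = -0.6000, γ^t·E[r] = -0.600000, running G = -0.600000
t=1: π = [0.4200, 0.2800, 0.3000], E[r] = -1.2600, γ^t·E[r] = -1.134000, running G = -1.734000
t=2: π = [0.3900, 0.3140, 0.2960], E[r] = -1.1700, γ^t·E[r] = -0.947700, running G = -2.681700
t=3: π = [0.3888, 0.3076, 0.3036], E[r] = -1.1664, γ^t·E[r] = -0.850306, running G = -3.532006
t=4: π = [0.3911, 0.3081, 0.3008], E[r] = -1.1732, γ^t·E[r] = -0.769763, running G = -4.301768
t=5: π = [0.3902, 0.3083, 0.3015], E[r] = -1.1707, γ^t·E[r] = -0.691298, running G = -4.993067
t=6: π = [0.3904, 0.3082, 0.3014], E[r] = -1.1713, γ^t·E[r] = -0.622486, running G = -5.615553
t=7: π = [0.3904, 0.3082, 0.3014], E[r] = -1.1712, γ^t·E[r] = -0.560196, running G = -6.175749

G = -6.1757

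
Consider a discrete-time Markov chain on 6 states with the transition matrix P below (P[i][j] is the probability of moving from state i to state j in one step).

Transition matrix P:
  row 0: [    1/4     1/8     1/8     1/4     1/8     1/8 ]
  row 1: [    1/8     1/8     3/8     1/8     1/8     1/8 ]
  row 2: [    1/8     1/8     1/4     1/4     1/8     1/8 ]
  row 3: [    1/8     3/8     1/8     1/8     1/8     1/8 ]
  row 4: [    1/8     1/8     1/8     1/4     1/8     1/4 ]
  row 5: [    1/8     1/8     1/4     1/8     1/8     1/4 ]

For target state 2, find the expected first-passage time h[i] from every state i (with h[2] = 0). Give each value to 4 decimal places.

First-step conditioning: h[2] = 0; for i ≠ 2, h[i] = 1 + Σ_k P[i][k]·h[k].
  h[0] = 1 + 1/4·h[0] + 1/8·h[1] + 1/4·h[3] + 1/8·h[4] + 1/8·h[5]
  h[1] = 1 + 1/8·h[0] + 1/8·h[1] + 1/8·h[3] + 1/8·h[4] + 1/8·h[5]
  h[3] = 1 + 1/8·h[0] + 3/8·h[1] + 1/8·h[3] + 1/8·h[4] + 1/8·h[5]
  h[4] = 1 + 1/8·h[0] + 1/8·h[1] + 1/4·h[3] + 1/8·h[4] + 1/4·h[5]
  h[5] = 1 + 1/8·h[0] + 1/8·h[1] + 1/8·h[3] + 1/8·h[4] + 1/4·h[5]
Solving the 5×5 linear system over states ≠ 2 gives exactly h = [2368/445, 1792/445, 0, 448/89, 2328/445, 2048/445] (h[2] = 0 is the target).

h = [5.3213, 4.0270, 0.0000, 5.0337, 5.2315, 4.6022]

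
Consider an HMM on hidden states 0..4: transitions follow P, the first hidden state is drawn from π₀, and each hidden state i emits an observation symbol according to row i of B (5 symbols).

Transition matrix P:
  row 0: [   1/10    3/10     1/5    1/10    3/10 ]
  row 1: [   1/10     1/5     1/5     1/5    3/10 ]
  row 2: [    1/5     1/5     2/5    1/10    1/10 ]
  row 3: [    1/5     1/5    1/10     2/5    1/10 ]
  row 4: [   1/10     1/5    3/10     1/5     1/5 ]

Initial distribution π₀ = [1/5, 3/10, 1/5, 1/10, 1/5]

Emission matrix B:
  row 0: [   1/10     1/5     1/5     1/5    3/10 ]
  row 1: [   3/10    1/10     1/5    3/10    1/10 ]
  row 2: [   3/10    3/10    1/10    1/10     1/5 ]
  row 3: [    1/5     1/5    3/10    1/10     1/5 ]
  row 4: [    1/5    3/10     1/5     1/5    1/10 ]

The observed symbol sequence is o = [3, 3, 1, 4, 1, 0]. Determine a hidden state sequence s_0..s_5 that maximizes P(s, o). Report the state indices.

path = [1, 4, 2, 2, 2, 2]

t=0: δ = [4.000e-02, 9.000e-02, 2.000e-02, 1.000e-02, 4.000e-02]  (obs o_0=3)
t=1: δ = [1.800e-03, 5.400e-03, 1.800e-03, 1.800e-03, 5.400e-03]  ψ = [1, 1, 1, 1, 1]  (obs o_1=3)
t=2: δ = [1.080e-04, 1.080e-04, 4.860e-04, 2.160e-04, 4.860e-04]  ψ = [1, 1, 4, 1, 1]  (obs o_2=1)
t=3: δ = [2.916e-05, 9.720e-06, 3.888e-05, 1.944e-05, 9.720e-06]  ψ = [2, 2, 2, 4, 4]  (obs o_3=4)
t=4: δ = [1.555e-06, 8.748e-07, 4.666e-06, 1.555e-06, 2.624e-06]  ψ = [2, 0, 2, 3, 0]  (obs o_4=1)
t=5: δ = [9.331e-08, 2.799e-07, 5.599e-07, 1.244e-07, 1.050e-07]  ψ = [2, 2, 2, 3, 4]  (obs o_5=0)
backtrack: best end state = 2; path = [1, 4, 2, 2, 2, 2]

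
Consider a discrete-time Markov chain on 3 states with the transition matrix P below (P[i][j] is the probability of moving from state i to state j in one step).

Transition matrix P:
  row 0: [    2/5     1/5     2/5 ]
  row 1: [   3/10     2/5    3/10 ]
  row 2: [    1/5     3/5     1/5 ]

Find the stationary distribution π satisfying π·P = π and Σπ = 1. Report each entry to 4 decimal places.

Balance equations π_j = Σ_i π_i·P[i][j]:
  π_0 = 2/5·π_0 + 3/10·π_1 + 1/5·π_2
  π_1 = 1/5·π_0 + 2/5·π_1 + 3/5·π_2
  normalize: π_0 + π_1 + π_2 = 1
Solving the linear system gives exactly π = [3/10, 2/5, 3/10].

π = [0.3000, 0.4000, 0.3000]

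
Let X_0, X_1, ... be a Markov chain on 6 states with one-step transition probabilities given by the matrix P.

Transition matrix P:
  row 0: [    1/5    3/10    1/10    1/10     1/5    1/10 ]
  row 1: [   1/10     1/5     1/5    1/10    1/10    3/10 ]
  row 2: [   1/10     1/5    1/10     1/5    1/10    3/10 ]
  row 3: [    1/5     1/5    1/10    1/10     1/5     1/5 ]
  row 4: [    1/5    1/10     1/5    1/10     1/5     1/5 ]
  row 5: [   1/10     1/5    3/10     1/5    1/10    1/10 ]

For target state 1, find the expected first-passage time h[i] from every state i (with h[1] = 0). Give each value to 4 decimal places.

h = [4.5000, 0.0000, 5.0000, 5.0000, 5.5000, 5.0000]

First-step conditioning: h[1] = 0; for i ≠ 1, h[i] = 1 + Σ_k P[i][k]·h[k].
  h[0] = 1 + 1/5·h[0] + 1/10·h[2] + 1/10·h[3] + 1/5·h[4] + 1/10·h[5]
  h[2] = 1 + 1/10·h[0] + 1/10·h[2] + 1/5·h[3] + 1/10·h[4] + 3/10·h[5]
  h[3] = 1 + 1/5·h[0] + 1/10·h[2] + 1/10·h[3] + 1/5·h[4] + 1/5·h[5]
  h[4] = 1 + 1/5·h[0] + 1/5·h[2] + 1/10·h[3] + 1/5·h[4] + 1/5·h[5]
  h[5] = 1 + 1/10·h[0] + 3/10·h[2] + 1/5·h[3] + 1/10·h[4] + 1/10·h[5]
Solving the 5×5 linear system over states ≠ 1 gives exactly h = [9/2, 0, 5, 5, 11/2, 5] (h[1] = 0 is the target).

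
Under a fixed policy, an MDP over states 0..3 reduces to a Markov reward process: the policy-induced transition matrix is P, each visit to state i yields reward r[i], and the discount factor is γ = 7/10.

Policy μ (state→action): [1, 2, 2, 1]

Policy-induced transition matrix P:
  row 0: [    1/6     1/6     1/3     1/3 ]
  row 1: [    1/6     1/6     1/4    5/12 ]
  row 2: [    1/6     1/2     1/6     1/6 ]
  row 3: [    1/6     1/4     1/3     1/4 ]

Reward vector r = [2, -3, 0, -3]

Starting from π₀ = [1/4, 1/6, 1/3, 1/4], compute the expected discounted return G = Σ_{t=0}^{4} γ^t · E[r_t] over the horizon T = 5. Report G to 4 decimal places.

t=0: π = [0.2500, 0.1667, 0.3333, 0.2500], E[r] = -0.7500, γ^t·E[r] = -0.750000, running G = -0.750000
t=1: π = [0.1667, 0.2986, 0.2639, 0.2708], E[r] = -1.3750, γ^t·E[r] = -0.962500, running G = -1.712500
t=2: π = [0.1667, 0.2772, 0.2645, 0.2917], E[r] = -1.3733, γ^t·E[r] = -0.672899, running G = -2.385399
t=3: π = [0.1667, 0.2791, 0.2662, 0.2880], E[r] = -1.3682, γ^t·E[r] = -0.469293, running G = -2.854692
t=4: π = [0.1667, 0.2794, 0.2657, 0.2882], E[r] = -1.3695, γ^t·E[r] = -0.328823, running G = -3.183515

G = -3.1835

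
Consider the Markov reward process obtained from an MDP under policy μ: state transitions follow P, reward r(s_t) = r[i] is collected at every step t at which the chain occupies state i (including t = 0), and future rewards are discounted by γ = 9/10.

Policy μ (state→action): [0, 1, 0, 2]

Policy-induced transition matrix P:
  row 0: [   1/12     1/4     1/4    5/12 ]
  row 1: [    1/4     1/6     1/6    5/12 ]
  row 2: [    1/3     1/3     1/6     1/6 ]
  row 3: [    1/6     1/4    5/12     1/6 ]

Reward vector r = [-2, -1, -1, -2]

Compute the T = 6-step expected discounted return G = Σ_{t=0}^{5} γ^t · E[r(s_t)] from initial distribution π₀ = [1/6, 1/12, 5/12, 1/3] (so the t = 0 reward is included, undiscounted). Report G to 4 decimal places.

t=0: π = [0.1667, 0.0833, 0.4167, 0.3333], E[r] = -1.5000, γ^t·E[r] = -1.500000, running G = -1.500000
t=1: π = [0.2292, 0.2778, 0.2639, 0.2292], E[r] = -1.4583, γ^t·E[r] = -1.312500, running G = -2.812500
t=2: π = [0.2147, 0.2488, 0.2431, 0.2934], E[r] = -1.5081, γ^t·E[r] = -1.221563, running G = -4.034063
t=3: π = [0.2100, 0.2495, 0.2579, 0.2826], E[r] = -1.4926, γ^t·E[r] = -1.088086, running G = -5.122148
t=4: π = [0.2129, 0.2507, 0.2548, 0.2816], E[r] = -1.4945, γ^t·E[r] = -0.980538, running G = -6.102686
t=5: π = [0.2123, 0.2503, 0.2548, 0.2826], E[r] = -1.4949, γ^t·E[r] = -0.882699, running G = -6.985385

G = -6.9854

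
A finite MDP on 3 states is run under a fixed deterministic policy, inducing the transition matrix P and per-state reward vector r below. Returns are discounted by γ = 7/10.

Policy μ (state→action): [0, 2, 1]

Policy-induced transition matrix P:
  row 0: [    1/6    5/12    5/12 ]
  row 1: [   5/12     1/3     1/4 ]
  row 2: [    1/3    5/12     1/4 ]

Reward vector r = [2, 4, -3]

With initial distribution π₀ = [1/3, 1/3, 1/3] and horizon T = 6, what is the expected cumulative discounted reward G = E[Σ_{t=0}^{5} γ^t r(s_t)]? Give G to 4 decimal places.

t=0: π = [0.3333, 0.3333, 0.3333], E[r] = 1.0000, γ^t·E[r] = 1.000000, running G = 1.000000
t=1: π = [0.3056, 0.3889, 0.3056], E[r] = 1.2500, γ^t·E[r] = 0.875000, running G = 1.875000
t=2: π = [0.3148, 0.3843, 0.3009], E[r] = 1.2639, γ^t·E[r] = 0.619306, running G = 2.494306
t=3: π = [0.3129, 0.3846, 0.3025], E[r] = 1.2569, γ^t·E[r] = 0.431132, running G = 2.925438
t=4: π = [0.3132, 0.3846, 0.3021], E[r] = 1.2585, γ^t·E[r] = 0.302163, running G = 3.227600
t=5: π = [0.3132, 0.3846, 0.3022], E[r] = 1.2582, γ^t·E[r] = 0.211465, running G = 3.439066

G = 3.4391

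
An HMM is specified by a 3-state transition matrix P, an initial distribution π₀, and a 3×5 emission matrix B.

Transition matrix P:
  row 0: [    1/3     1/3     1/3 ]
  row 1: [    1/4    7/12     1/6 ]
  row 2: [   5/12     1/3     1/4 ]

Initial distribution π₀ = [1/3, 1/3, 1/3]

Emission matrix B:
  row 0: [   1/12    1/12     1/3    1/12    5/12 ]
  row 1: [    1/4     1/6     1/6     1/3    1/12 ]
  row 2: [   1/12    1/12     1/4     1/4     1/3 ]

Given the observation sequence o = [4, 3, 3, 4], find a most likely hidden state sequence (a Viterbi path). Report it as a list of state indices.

t=0: δ = [1.389e-01, 2.778e-02, 1.111e-01]  (obs o_0=4)
t=1: δ = [3.858e-03, 1.543e-02, 1.157e-02]  ψ = [0, 0, 0]  (obs o_1=3)
t=2: δ = [4.019e-04, 3.001e-03, 7.234e-04]  ψ = [2, 1, 2]  (obs o_2=3)
t=3: δ = [3.126e-04, 1.459e-04, 1.667e-04]  ψ = [1, 1, 1]  (obs o_3=4)
backtrack: best end state = 0; path = [0, 1, 1, 0]

path = [0, 1, 1, 0]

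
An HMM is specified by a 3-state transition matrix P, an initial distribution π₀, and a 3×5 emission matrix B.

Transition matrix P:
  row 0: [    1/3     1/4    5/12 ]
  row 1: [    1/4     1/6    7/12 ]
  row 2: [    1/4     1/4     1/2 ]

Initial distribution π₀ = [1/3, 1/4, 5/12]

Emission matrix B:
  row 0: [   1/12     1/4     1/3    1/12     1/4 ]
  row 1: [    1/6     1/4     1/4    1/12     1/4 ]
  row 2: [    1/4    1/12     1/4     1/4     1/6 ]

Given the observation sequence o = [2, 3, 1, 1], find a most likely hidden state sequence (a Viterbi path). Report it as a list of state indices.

t=0: δ = [1.111e-01, 6.250e-02, 1.042e-01]  (obs o_0=2)
t=1: δ = [3.086e-03, 2.315e-03, 1.302e-02]  ψ = [0, 0, 2]  (obs o_1=3)
t=2: δ = [8.138e-04, 8.138e-04, 5.425e-04]  ψ = [2, 2, 2]  (obs o_2=1)
t=3: δ = [6.782e-05, 5.086e-05, 3.956e-05]  ψ = [0, 0, 1]  (obs o_3=1)
backtrack: best end state = 0; path = [2, 2, 0, 0]

path = [2, 2, 0, 0]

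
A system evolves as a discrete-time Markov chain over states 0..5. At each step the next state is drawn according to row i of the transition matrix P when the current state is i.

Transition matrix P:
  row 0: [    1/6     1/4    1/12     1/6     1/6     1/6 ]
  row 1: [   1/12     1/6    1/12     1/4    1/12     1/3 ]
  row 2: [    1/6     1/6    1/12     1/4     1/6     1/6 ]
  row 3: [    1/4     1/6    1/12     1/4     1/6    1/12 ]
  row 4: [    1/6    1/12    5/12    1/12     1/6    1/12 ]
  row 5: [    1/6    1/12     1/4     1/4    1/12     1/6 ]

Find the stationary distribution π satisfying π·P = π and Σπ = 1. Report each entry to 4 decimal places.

π = [0.1714, 0.1557, 0.1572, 0.2124, 0.1401, 0.1632]

Balance equations π_j = Σ_i π_i·P[i][j]:
  π_0 = 1/6·π_0 + 1/12·π_1 + 1/6·π_2 + 1/4·π_3 + 1/6·π_4 + 1/6·π_5
  π_1 = 1/4·π_0 + 1/6·π_1 + 1/6·π_2 + 1/6·π_3 + 1/12·π_4 + 1/12·π_5
  π_2 = 1/12·π_0 + 1/12·π_1 + 1/12·π_2 + 1/12·π_3 + 5/12·π_4 + 1/4·π_5
  π_3 = 1/6·π_0 + 1/4·π_1 + 1/4·π_2 + 1/4·π_3 + 1/12·π_4 + 1/4·π_5
  π_4 = 1/6·π_0 + 1/12·π_1 + 1/6·π_2 + 1/6·π_3 + 1/6·π_4 + 1/12·π_5
  normalize: π_0 + π_1 + π_2 + π_3 + π_4 + π_5 = 1
Solving the linear system gives exactly π = [21626/126179, 39285/252358, 19840/126179, 53593/252358, 35353/252358, 41195/252358].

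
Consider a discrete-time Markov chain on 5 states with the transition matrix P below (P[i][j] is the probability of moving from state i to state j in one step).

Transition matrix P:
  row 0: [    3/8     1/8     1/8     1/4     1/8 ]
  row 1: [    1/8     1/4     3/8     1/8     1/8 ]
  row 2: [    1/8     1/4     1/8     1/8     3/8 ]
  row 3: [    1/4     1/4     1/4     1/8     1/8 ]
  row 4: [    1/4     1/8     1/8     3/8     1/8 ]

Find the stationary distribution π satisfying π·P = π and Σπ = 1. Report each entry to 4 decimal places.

Balance equations π_j = Σ_i π_i·P[i][j]:
  π_0 = 3/8·π_0 + 1/8·π_1 + 1/8·π_2 + 1/4·π_3 + 1/4·π_4
  π_1 = 1/8·π_0 + 1/4·π_1 + 1/4·π_2 + 1/4·π_3 + 1/8·π_4
  π_2 = 1/8·π_0 + 3/8·π_1 + 1/8·π_2 + 1/4·π_3 + 1/8·π_4
  π_3 = 1/4·π_0 + 1/8·π_1 + 1/8·π_2 + 1/8·π_3 + 3/8·π_4
  normalize: π_0 + π_1 + π_2 + π_3 + π_4 = 1
Solving the linear system gives exactly π = [51/223, 89/446, 89/446, 44/223, 39/223].

π = [0.2287, 0.1996, 0.1996, 0.1973, 0.1749]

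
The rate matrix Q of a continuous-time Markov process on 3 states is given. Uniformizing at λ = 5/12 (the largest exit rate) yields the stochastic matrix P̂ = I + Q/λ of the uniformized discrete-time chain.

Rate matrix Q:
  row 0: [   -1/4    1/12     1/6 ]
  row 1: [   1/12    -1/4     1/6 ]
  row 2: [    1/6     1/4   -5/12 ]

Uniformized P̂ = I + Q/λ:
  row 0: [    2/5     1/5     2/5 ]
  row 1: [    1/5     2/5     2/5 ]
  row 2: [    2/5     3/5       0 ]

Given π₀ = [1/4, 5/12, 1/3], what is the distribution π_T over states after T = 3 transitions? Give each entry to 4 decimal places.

π = [0.3220, 0.3953, 0.2827]

t=0: π = [0.2500, 0.4167, 0.3333]
t=1: π = [0.3167, 0.4167, 0.2667]
t=2: π = [0.3167, 0.3900, 0.2933]
t=3: π = [0.3220, 0.3953, 0.2827]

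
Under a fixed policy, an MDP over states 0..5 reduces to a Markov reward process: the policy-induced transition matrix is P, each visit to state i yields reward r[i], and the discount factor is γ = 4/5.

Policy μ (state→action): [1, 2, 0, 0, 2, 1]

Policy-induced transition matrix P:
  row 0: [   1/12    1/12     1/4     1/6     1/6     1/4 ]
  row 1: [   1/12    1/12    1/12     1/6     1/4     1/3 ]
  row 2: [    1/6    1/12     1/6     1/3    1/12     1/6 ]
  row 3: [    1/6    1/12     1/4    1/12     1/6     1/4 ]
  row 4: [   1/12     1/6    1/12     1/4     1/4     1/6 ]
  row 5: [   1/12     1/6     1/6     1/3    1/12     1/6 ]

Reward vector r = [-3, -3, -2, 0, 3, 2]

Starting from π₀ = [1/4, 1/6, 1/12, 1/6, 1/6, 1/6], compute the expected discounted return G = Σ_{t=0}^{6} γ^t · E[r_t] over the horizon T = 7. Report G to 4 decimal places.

G = -0.8912

t=0: π = [0.2500, 0.1667, 0.0833, 0.1667, 0.1667, 0.1667], E[r] = -0.5833, γ^t·E[r] = -0.583333, running G = -0.583333
t=1: π = [0.1042, 0.1111, 0.1736, 0.2083, 0.1736, 0.2292], E[r] = -0.0139, γ^t·E[r] = -0.011111, running G = -0.594444
t=2: π = [0.1152, 0.1169, 0.1690, 0.2309, 0.1568, 0.2112], E[r] = -0.1412, γ^t·E[r] = -0.090370, running G = -0.684815
t=3: π = [0.1167, 0.1140, 0.1727, 0.2239, 0.1578, 0.2150], E[r] = -0.1340, γ^t·E[r] = -0.068617, running G = -0.753432
t=4: π = [0.1164, 0.1144, 0.1724, 0.2258, 0.1570, 0.2140], E[r] = -0.1380, γ^t·E[r] = -0.056527, running G = -0.809959
t=5: π = [0.1165, 0.1143, 0.1726, 0.2253, 0.1571, 0.2142], E[r] = -0.1377, γ^t·E[r] = -0.045120, running G = -0.855079
t=6: π = [0.1165, 0.1143, 0.1725, 0.2254, 0.1570, 0.2142], E[r] = -0.1379, γ^t·E[r] = -0.036141, running G = -0.891220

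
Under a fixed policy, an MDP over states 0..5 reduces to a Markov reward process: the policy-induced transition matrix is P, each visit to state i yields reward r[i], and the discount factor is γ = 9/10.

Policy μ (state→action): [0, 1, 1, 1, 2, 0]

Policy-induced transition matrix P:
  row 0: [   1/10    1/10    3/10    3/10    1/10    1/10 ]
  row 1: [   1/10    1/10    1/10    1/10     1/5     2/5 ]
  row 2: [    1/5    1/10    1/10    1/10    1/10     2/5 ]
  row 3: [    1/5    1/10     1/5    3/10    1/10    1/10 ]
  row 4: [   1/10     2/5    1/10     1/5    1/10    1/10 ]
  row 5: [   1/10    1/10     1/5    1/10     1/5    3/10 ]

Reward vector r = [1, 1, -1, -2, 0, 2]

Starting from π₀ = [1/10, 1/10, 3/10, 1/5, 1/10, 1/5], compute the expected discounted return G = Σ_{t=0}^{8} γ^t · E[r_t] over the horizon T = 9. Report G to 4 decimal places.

t=0: π = [0.1000, 0.1000, 0.3000, 0.2000, 0.1000, 0.2000], E[r] = -0.1000, γ^t·E[r] = -0.100000, running G = -0.100000
t=1: π = [0.1500, 0.1300, 0.1600, 0.1700, 0.1300, 0.2600], E[r] = 0.3000, γ^t·E[r] = 0.270000, running G = 0.170000
t=2: π = [0.1330, 0.1390, 0.1730, 0.1770, 0.1390, 0.2390], E[r] = 0.2230, γ^t·E[r] = 0.180630, running G = 0.350630
t=3: π = [0.1350, 0.1417, 0.1682, 0.1759, 0.1378, 0.2414], E[r] = 0.2395, γ^t·E[r] = 0.174596, running G = 0.525226
t=4: π = [0.1344, 0.1413, 0.1687, 0.1760, 0.1383, 0.2413], E[r] = 0.2376, γ^t·E[r] = 0.155889, running G = 0.681115
t=5: π = [0.1345, 0.1415, 0.1686, 0.1759, 0.1383, 0.2413], E[r] = 0.2381, γ^t·E[r] = 0.140590, running G = 0.821705
t=6: π = [0.1345, 0.1415, 0.1686, 0.1759, 0.1383, 0.2413], E[r] = 0.2381, γ^t·E[r] = 0.126526, running G = 0.948232
t=7: π = [0.1345, 0.1415, 0.1686, 0.1759, 0.1383, 0.2413], E[r] = 0.2381, γ^t·E[r] = 0.113881, running G = 1.062112
t=8: π = [0.1345, 0.1415, 0.1686, 0.1759, 0.1383, 0.2413], E[r] = 0.2381, γ^t·E[r] = 0.102494, running G = 1.164606

G = 1.1646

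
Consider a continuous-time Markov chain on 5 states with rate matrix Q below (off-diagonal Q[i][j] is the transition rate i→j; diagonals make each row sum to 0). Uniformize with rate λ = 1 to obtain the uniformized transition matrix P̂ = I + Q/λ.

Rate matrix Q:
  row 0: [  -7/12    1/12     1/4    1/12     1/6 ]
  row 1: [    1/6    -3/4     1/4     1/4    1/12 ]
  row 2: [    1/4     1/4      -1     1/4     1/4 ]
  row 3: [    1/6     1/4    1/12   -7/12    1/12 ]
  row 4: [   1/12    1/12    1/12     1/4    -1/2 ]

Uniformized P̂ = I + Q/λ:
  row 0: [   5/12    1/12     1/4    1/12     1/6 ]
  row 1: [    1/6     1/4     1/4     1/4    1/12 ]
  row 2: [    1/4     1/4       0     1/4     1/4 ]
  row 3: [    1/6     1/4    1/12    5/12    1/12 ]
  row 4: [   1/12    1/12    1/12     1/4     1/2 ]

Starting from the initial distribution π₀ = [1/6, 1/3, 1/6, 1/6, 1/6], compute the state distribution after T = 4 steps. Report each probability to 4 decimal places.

π = [0.2143, 0.1791, 0.1375, 0.2570, 0.2120]

t=0: π = [0.1667, 0.3333, 0.1667, 0.1667, 0.1667]
t=1: π = [0.2083, 0.1944, 0.1528, 0.2500, 0.1944]
t=2: π = [0.2153, 0.1829, 0.1377, 0.2569, 0.2072]
t=3: π = [0.2147, 0.1796, 0.1382, 0.2569, 0.2106]
t=4: π = [0.2143, 0.1791, 0.1375, 0.2570, 0.2120]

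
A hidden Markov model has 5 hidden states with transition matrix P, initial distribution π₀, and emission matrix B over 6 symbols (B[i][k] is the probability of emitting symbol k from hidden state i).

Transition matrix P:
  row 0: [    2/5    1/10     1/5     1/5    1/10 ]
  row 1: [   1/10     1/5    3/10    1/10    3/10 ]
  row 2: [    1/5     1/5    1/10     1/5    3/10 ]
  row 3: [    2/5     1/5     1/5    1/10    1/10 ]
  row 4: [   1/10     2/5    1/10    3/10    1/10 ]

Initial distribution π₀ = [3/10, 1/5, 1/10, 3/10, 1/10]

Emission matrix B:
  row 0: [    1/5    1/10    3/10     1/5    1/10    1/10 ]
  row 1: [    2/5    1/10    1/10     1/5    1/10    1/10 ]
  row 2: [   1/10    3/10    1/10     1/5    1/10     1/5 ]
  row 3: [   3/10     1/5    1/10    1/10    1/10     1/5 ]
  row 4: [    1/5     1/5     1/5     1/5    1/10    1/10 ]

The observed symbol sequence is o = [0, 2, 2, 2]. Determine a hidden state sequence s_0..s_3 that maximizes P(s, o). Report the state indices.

path = [3, 0, 0, 0]

t=0: δ = [6.000e-02, 8.000e-02, 1.000e-02, 9.000e-02, 2.000e-02]  (obs o_0=0)
t=1: δ = [1.080e-02, 1.800e-03, 2.400e-03, 1.200e-03, 4.800e-03]  ψ = [3, 3, 1, 0, 1]  (obs o_1=2)
t=2: δ = [1.296e-03, 1.920e-04, 2.160e-04, 2.160e-04, 2.160e-04]  ψ = [0, 4, 0, 0, 0]  (obs o_2=2)
t=3: δ = [1.555e-04, 1.296e-05, 2.592e-05, 2.592e-05, 2.592e-05]  ψ = [0, 0, 0, 0, 0]  (obs o_3=2)
backtrack: best end state = 0; path = [3, 0, 0, 0]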